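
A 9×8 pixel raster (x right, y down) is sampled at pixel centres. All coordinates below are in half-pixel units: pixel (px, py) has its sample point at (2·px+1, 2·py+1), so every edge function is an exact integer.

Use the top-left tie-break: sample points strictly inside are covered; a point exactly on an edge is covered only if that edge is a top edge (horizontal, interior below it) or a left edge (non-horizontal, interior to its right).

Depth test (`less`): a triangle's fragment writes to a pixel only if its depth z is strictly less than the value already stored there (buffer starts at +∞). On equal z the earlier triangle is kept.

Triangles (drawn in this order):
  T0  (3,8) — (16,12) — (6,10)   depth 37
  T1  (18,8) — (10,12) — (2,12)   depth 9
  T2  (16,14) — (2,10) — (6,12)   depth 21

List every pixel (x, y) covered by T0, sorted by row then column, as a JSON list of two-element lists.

T0:
  2·area = 14
  edge (3, 8)→(16, 12): d=(13,4) right/bottom  bias=-1
  edge (16, 12)→(6, 10): d=(-10,-2) top-left  bias=+0
  edge (6, 10)→(3, 8): d=(-3,-2) top-left  bias=+0
    (0,4)@(1, 9): e=[21,0,-7] → ·  [on edge]
    (2,4)@(5, 9): e=[5,8,1] → #
    (3,4)@(7, 9): e=[-3,12,5] → ·
    (2,5)@(5, 11): e=[31,-12,-5] → ·
    (5,5)@(11, 11): e=[7,0,7] → #  [on edge]
    (6,5)@(13, 11): e=[-1,4,11] → ·
    (5,6)@(11, 13): e=[33,-20,1] → ·
  covered (2 px):
    · · · · · · · · ·
    · · · · · · · · ·
    · · · · · · · · ·
    · · · · · · · · ·
    · · # · · · · · ·
    · · · · · # · · ·
    · · · · · · · · ·
    · · · · · · · · ·
T1:
  2·area = 32
  edge (18, 8)→(10, 12): d=(-8,4) right/bottom  bias=-1
  edge (10, 12)→(2, 12): d=(-8,0) right/bottom  bias=-1
  edge (2, 12)→(18, 8): d=(16,-4) top-left  bias=+0
    (7,4)@(15, 9): e=[4,24,4] → #
    (8,4)@(17, 9): e=[-4,24,12] → ·
    (3,5)@(7, 11): e=[20,8,4] → #
    (4,5)@(9, 11): e=[12,8,12] → #
    (5,5)@(11, 11): e=[4,8,20] → #
    (6,5)@(13, 11): e=[-4,8,28] → ·
    (7,5)@(15, 11): e=[-12,8,36] → ·
    (3,6)@(7, 13): e=[4,-8,36] → ·
    (4,6)@(9, 13): e=[-4,-8,44] → ·
    (5,6)@(11, 13): e=[-12,-8,52] → ·
  covered (4 px):
    · · · · · · · · ·
    · · · · · · · · ·
    · · · · · · · · ·
    · · · · · · · · ·
    · · · · · · · # ·
    · · · # # # · · ·
    · · · · · · · · ·
    · · · · · · · · ·
T2:
  2·area = 12  (B↔C swapped to make it positive)
  edge (16, 14)→(6, 12): d=(-10,-2) top-left  bias=+0
  edge (6, 12)→(2, 10): d=(-4,-2) top-left  bias=+0
  edge (2, 10)→(16, 14): d=(14,4) right/bottom  bias=-1
    (0,5)@(1, 11): e=[0,-6,18] → ·  [on edge]
    (2,5)@(5, 11): e=[8,2,2] → #
    (3,5)@(7, 11): e=[12,6,-6] → ·
    (2,6)@(5, 13): e=[-12,-6,30] → ·
    (5,6)@(11, 13): e=[0,6,6] → #  [on edge]
    (6,6)@(13, 13): e=[4,10,-2] → ·
    (5,7)@(11, 15): e=[-20,-2,34] → ·
  covered (2 px):
    · · · · · · · · ·
    · · · · · · · · ·
    · · · · · · · · ·
    · · · · · · · · ·
    · · · · · · · · ·
    · · # · · · · · ·
    · · · · · # · · ·
    · · · · · · · · ·

Final: [[2,4],[5,5]]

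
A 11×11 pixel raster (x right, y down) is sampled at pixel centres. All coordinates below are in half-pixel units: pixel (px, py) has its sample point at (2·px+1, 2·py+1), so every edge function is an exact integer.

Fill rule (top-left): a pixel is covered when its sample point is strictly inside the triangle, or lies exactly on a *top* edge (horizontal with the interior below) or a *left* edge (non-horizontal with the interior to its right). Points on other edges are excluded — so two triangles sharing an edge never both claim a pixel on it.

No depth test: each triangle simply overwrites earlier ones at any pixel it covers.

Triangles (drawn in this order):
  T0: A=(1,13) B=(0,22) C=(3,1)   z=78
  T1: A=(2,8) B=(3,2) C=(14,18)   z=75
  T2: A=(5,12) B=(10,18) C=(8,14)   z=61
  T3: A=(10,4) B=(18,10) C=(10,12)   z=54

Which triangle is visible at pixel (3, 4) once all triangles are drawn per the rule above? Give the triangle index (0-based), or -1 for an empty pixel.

T0:
  2·area = 6  (B↔C swapped to make it positive)
  edge (1, 13)→(3, 1): d=(2,-12) top-left  bias=+0
  edge (3, 1)→(0, 22): d=(-3,21) right/bottom  bias=-1
  edge (0, 22)→(1, 13): d=(1,-9) top-left  bias=+0
    (1,0)@(3, 1): e=[0,0,6] → ·  [on edge]
    (0,6)@(1, 13): e=[0,6,0] → █  [on edge]
    (1,6)@(3, 13): e=[24,-36,18] → ·
    (0,7)@(1, 15): e=[4,0,2] → ·  [on edge]
  covered (1 px):
    · · · · · · · · · · ·
    · · · · · · · · · · ·
    · · · · · · · · · · ·
    · · · · · · · · · · ·
    · · · · · · · · · · ·
    · · · · · · · · · · ·
    █ · · · · · · · · · ·
    · · · · · · · · · · ·
    · · · · · · · · · · ·
    · · · · · · · · · · ·
    · · · · · · · · · · ·
T1:
  2·area = 82
  edge (2, 8)→(3, 2): d=(1,-6) top-left  bias=+0
  edge (3, 2)→(14, 18): d=(11,16) right/bottom  bias=-1
  edge (14, 18)→(2, 8): d=(-12,-10) top-left  bias=+0
    (1,1)@(3, 3): e=[1,11,70] → █
    (2,1)@(5, 3): e=[13,-21,90] → ·
    (1,2)@(3, 5): e=[3,33,46] → █
    (2,2)@(5, 5): e=[15,1,66] → █
    (3,2)@(7, 5): e=[27,-31,86] → ·
    (1,3)@(3, 7): e=[5,55,22] → █
    (3,3)@(7, 7): e=[29,-9,62] → ·
    (1,4)@(3, 9): e=[7,77,-2] → ·
    (2,4)@(5, 9): e=[19,45,18] → █
    (3,4)@(7, 9): e=[31,13,38] → █
    (4,4)@(9, 9): e=[43,-19,58] → ·
    (2,5)@(5, 11): e=[21,67,-6] → ·
  covered (12 px):
    · · · · · · · · · · ·
    · █ · · · · · · · · ·
    · █ █ · · · · · · · ·
    · █ █ · · · · · · · ·
    · · █ █ · · · · · · ·
    · · · █ █ · · · · · ·
    · · · · █ · · · · · ·
    · · · · · █ · · · · ·
    · · · · · · █ · · · ·
    · · · · · · · · · · ·
    · · · · · · · · · · ·
T2:
  2·area = 8  (B↔C swapped to make it positive)
  edge (5, 12)→(8, 14): d=(3,2) right/bottom  bias=-1
  edge (8, 14)→(10, 18): d=(2,4) right/bottom  bias=-1
  edge (10, 18)→(5, 12): d=(-5,-6) top-left  bias=+0
  covered (0 px):
    · · · · · · · · · · ·
    · · · · · · · · · · ·
    · · · · · · · · · · ·
    · · · · · · · · · · ·
    · · · · · · · · · · ·
    · · · · · · · · · · ·
    · · · · · · · · · · ·
    · · · · · · · · · · ·
    · · · · · · · · · · ·
    · · · · · · · · · · ·
    · · · · · · · · · · ·
T3:
  2·area = 64
  edge (10, 4)→(18, 10): d=(8,6) right/bottom  bias=-1
  edge (18, 10)→(10, 12): d=(-8,2) right/bottom  bias=-1
  edge (10, 12)→(10, 4): d=(0,-8) top-left  bias=+0
    (5,2)@(11, 5): e=[2,54,8] → █
    (6,2)@(13, 5): e=[-10,50,24] → ·
    (5,3)@(11, 7): e=[18,38,8] → █
    (6,3)@(13, 7): e=[6,34,24] → █
    (7,3)@(15, 7): e=[-6,30,40] → ·
    (5,4)@(11, 9): e=[34,22,8] → █
    (7,4)@(15, 9): e=[10,14,40] → █
    (8,4)@(17, 9): e=[-2,10,56] → ·
    (5,5)@(11, 11): e=[50,6,8] → █
    (7,5)@(15, 11): e=[26,-2,40] → ·
    (5,6)@(11, 13): e=[66,-10,8] → ·
    (6,6)@(13, 13): e=[54,-14,24] → ·
  covered (8 px):
    · · · · · · · · · · ·
    · · · · · · · · · · ·
    · · · · · █ · · · · ·
    · · · · · █ █ · · · ·
    · · · · · █ █ █ · · ·
    · · · · · █ █ · · · ·
    · · · · · · · · · · ·
    · · · · · · · · · · ·
    · · · · · · · · · · ·
    · · · · · · · · · · ·
    · · · · · · · · · · ·

Z-buffer (winner per pixel, '.' = empty):
  . . . . . . . . . . .
  . 1 . . . . . . . . .
  . 1 1 . . 3 . . . . .
  . 1 1 . . 3 3 . . . .
  . . 1 1 . 3 3 3 . . .
  . . . 1 1 3 3 . . . .
  0 . . . 1 . . . . . .
  . . . . . 1 . . . . .
  . . . . . . 1 . . . .
  . . . . . . . . . . .
  . . . . . . . . . . .

Result: 1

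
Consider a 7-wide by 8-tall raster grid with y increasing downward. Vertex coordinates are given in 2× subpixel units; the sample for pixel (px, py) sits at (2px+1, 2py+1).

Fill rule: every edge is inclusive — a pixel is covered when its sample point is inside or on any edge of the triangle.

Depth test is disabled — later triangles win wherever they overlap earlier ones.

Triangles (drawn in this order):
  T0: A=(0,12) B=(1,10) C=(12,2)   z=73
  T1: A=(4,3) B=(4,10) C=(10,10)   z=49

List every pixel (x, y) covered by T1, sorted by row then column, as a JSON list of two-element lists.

T0:
  2·area = 14
  edge (0, 12)→(1, 10): d=(1,-2) inclusive
  edge (1, 10)→(12, 2): d=(11,-8) inclusive
  edge (12, 2)→(0, 12): d=(-12,10) inclusive
    (1,4)@(3, 9): e=[3,5,6] → █
    (2,4)@(5, 9): e=[7,21,-14] → ·
    (0,5)@(1, 11): e=[1,11,2] → █
    (1,5)@(3, 11): e=[5,27,-18] → ·
    (0,6)@(1, 13): e=[3,33,-22] → ·
  covered (2 px):
    · · · · · · ·
    · · · · · · ·
    · · · · · · ·
    · · · · · · ·
    · █ · · · · ·
    █ · · · · · ·
    · · · · · · ·
    · · · · · · ·
T1:
  2·area = 42  (B↔C swapped to make it positive)
  edge (4, 3)→(10, 10): d=(6,7) inclusive
  edge (10, 10)→(4, 10): d=(-6,0) inclusive
  edge (4, 10)→(4, 3): d=(0,-7) inclusive
    (2,2)@(5, 5): e=[5,30,7] → █
    (3,2)@(7, 5): e=[-9,30,21] → ·
    (2,3)@(5, 7): e=[17,18,7] → █
    (3,3)@(7, 7): e=[3,18,21] → █
    (4,3)@(9, 7): e=[-11,18,35] → ·
    (2,4)@(5, 9): e=[29,6,7] → █
    (4,4)@(9, 9): e=[1,6,35] → █
    (5,4)@(11, 9): e=[-13,6,49] → ·
    (2,5)@(5, 11): e=[41,-6,7] → ·
    (3,5)@(7, 11): e=[27,-6,21] → ·
    (4,5)@(9, 11): e=[13,-6,35] → ·
  covered (6 px):
    · · · · · · ·
    · · · · · · ·
    · · █ · · · ·
    · · █ █ · · ·
    · · █ █ █ · ·
    · · · · · · ·
    · · · · · · ·
    · · · · · · ·

Answer: [[2,2],[2,3],[3,3],[2,4],[3,4],[4,4]]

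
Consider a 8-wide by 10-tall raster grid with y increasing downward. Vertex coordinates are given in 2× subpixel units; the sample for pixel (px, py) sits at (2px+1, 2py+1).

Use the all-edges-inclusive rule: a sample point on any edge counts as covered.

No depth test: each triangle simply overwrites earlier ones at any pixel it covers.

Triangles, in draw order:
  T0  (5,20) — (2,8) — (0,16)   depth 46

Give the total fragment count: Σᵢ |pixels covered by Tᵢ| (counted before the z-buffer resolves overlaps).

T0:
  2·area = 48  (B↔C swapped to make it positive)
  edge (5, 20)→(0, 16): d=(-5,-4) inclusive
  edge (0, 16)→(2, 8): d=(2,-8) inclusive
  edge (2, 8)→(5, 20): d=(3,12) inclusive
    (0,6)@(1, 13): e=[19,2,27] → █
    (1,6)@(3, 13): e=[27,18,3] → █
    (2,6)@(5, 13): e=[35,34,-21] → ·
    (0,7)@(1, 15): e=[9,6,33] → █
    (2,7)@(5, 15): e=[25,38,-15] → ·
    (0,8)@(1, 17): e=[-1,10,39] → ·
    (1,8)@(3, 17): e=[7,26,15] → █
    (2,8)@(5, 17): e=[15,42,-9] → ·
    (1,9)@(3, 19): e=[-3,30,21] → ·
  covered (5 px):
    · · · · · · · ·
    · · · · · · · ·
    · · · · · · · ·
    · · · · · · · ·
    · · · · · · · ·
    · · · · · · · ·
    █ █ · · · · · ·
    █ █ · · · · · ·
    · █ · · · · · ·
    · · · · · · · ·

Answer: 5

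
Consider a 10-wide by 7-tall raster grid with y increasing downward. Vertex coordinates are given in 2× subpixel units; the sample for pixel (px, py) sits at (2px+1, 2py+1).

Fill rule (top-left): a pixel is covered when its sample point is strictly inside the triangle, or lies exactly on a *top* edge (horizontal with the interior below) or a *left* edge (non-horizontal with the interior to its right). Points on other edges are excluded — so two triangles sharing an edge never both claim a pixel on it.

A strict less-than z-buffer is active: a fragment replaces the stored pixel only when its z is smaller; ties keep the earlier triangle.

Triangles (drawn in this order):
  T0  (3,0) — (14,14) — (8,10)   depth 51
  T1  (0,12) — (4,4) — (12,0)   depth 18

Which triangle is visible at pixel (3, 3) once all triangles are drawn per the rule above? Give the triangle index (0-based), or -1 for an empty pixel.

T0:
  2·area = 40
  edge (3, 0)→(14, 14): d=(11,14) right/bottom  bias=-1
  edge (14, 14)→(8, 10): d=(-6,-4) top-left  bias=+0
  edge (8, 10)→(3, 0): d=(-5,-10) top-left  bias=+0
    (2,1)@(5, 3): e=[5,30,5] → X
    (3,1)@(7, 3): e=[-23,38,25] → .
    (2,2)@(5, 5): e=[27,18,-5] → .
    (3,3)@(7, 7): e=[21,14,5] → X
    (4,3)@(9, 7): e=[-7,22,25] → .
    (3,4)@(7, 9): e=[43,2,-5] → .
    (4,4)@(9, 9): e=[15,10,15] → X
    (5,4)@(11, 9): e=[-13,18,35] → .
    (4,5)@(9, 11): e=[37,-2,5] → .
    (5,5)@(11, 11): e=[9,6,25] → X
    (6,5)@(13, 11): e=[-19,14,45] → .
    (5,6)@(11, 13): e=[31,-6,15] → .
  covered (5 px):
    . . . . . . . . . .
    . . X . . . . . . .
    . . . . . . . . . .
    . . . X . . . . . .
    . . . . X . . . . .
    . . . . . X . . . .
    . . . . . . X . . .
T1:
  2·area = 48
  edge (0, 12)→(4, 4): d=(4,-8) top-left  bias=+0
  edge (4, 4)→(12, 0): d=(8,-4) top-left  bias=+0
  edge (12, 0)→(0, 12): d=(-12,12) right/bottom  bias=-1
    (5,0)@(11, 1): e=[44,4,0] → .  [on edge]
    (3,1)@(7, 3): e=[20,4,24] → X
    (4,1)@(9, 3): e=[36,12,0] → .  [on edge]
    (2,2)@(5, 5): e=[12,12,24] → X
    (3,2)@(7, 5): e=[28,20,0] → .  [on edge]
    (1,3)@(3, 7): e=[4,20,24] → X
    (2,3)@(5, 7): e=[20,28,0] → .  [on edge]
    (1,4)@(3, 9): e=[12,36,0] → .  [on edge]
    (0,5)@(1, 11): e=[4,44,0] → .  [on edge]
  covered (3 px):
    . . . . . . . . . .
    . . . X . . . . . .
    . . X . . . . . . .
    . X . . . . . . . .
    . . . . . . . . . .
    . . . . . . . . . .
    . . . . . . . . . .

Z-buffer (winner per pixel, '.' = empty):
  . . . . . . . . . .
  . . 0 1 . . . . . .
  . . 1 . . . . . . .
  . 1 . 0 . . . . . .
  . . . . 0 . . . . .
  . . . . . 0 . . . .
  . . . . . . 0 . . .

Result: 0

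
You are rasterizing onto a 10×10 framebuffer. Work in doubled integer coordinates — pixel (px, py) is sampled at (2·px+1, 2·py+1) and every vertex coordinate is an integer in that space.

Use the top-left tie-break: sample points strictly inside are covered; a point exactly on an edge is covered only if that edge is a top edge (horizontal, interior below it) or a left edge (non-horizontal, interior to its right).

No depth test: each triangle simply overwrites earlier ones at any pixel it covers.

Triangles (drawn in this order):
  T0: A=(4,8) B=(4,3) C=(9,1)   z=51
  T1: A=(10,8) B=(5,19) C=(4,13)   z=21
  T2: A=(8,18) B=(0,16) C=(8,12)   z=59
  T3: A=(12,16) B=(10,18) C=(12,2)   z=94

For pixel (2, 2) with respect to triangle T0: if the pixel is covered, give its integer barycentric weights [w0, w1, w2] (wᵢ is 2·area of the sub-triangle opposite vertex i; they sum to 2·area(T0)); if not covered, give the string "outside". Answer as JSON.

T0:
  2·area = 25
  edge (4, 8)→(4, 3): d=(0,-5) top-left  bias=+0
  edge (4, 3)→(9, 1): d=(5,-2) top-left  bias=+0
  edge (9, 1)→(4, 8): d=(-5,7) right/bottom  bias=-1
    (4,0)@(9, 1): e=[25,0,0] → ·  [on edge]
    (2,1)@(5, 3): e=[5,2,18] → #
    (3,1)@(7, 3): e=[15,6,4] → #
    (4,1)@(9, 3): e=[25,10,-10] → ·
    (2,2)@(5, 5): e=[5,12,8] → #
    (3,2)@(7, 5): e=[15,16,-6] → ·
    (2,3)@(5, 7): e=[5,22,-2] → ·
  covered (3 px):
    · · · · · · · · · ·
    · · # # · · · · · ·
    · · # · · · · · · ·
    · · · · · · · · · ·
    · · · · · · · · · ·
    · · · · · · · · · ·
    · · · · · · · · · ·
    · · · · · · · · · ·
    · · · · · · · · · ·
    · · · · · · · · · ·
T1:
  2·area = 41
  edge (10, 8)→(5, 19): d=(-5,11) right/bottom  bias=-1
  edge (5, 19)→(4, 13): d=(-1,-6) top-left  bias=+0
  edge (4, 13)→(10, 8): d=(6,-5) top-left  bias=+0
    (1,3)@(3, 7): e=[82,0,-41] → ·  [on edge]
    (4,4)@(9, 9): e=[6,34,1] → #
    (5,4)@(11, 9): e=[-16,46,11] → ·
    (3,5)@(7, 11): e=[18,20,3] → #
    (4,5)@(9, 11): e=[-4,32,13] → ·
    (2,6)@(5, 13): e=[30,6,5] → #
    (4,6)@(9, 13): e=[-14,30,25] → ·
    (2,7)@(5, 15): e=[20,4,17] → #
    (3,7)@(7, 15): e=[-2,16,27] → ·
    (2,8)@(5, 17): e=[10,2,29] → #
    (3,8)@(7, 17): e=[-12,14,39] → ·
    (2,9)@(5, 19): e=[0,0,41] → ·  [on edge]
  covered (6 px):
    · · · · · · · · · ·
    · · · · · · · · · ·
    · · · · · · · · · ·
    · · · · · · · · · ·
    · · · · # · · · · ·
    · · · # · · · · · ·
    · · # # · · · · · ·
    · · # · · · · · · ·
    · · # · · · · · · ·
    · · · · · · · · · ·
T2:
  2·area = 48
  edge (8, 18)→(0, 16): d=(-8,-2) top-left  bias=+0
  edge (0, 16)→(8, 12): d=(8,-4) top-left  bias=+0
  edge (8, 12)→(8, 18): d=(0,6) right/bottom  bias=-1
    (3,6)@(7, 13): e=[38,4,6] → #
    (4,6)@(9, 13): e=[42,12,-6] → ·
    (1,7)@(3, 15): e=[14,4,30] → #
    (2,7)@(5, 15): e=[18,12,18] → #
    (4,7)@(9, 15): e=[26,28,-6] → ·
    (1,8)@(3, 17): e=[-2,20,30] → ·
    (2,8)@(5, 17): e=[2,28,18] → #
    (4,8)@(9, 17): e=[10,44,-6] → ·
    (2,9)@(5, 19): e=[-14,44,18] → ·
    (3,9)@(7, 19): e=[-10,52,6] → ·
  covered (6 px):
    · · · · · · · · · ·
    · · · · · · · · · ·
    · · · · · · · · · ·
    · · · · · · · · · ·
    · · · · · · · · · ·
    · · · · · · · · · ·
    · · · # · · · · · ·
    · # # # · · · · · ·
    · · # # · · · · · ·
    · · · · · · · · · ·
T3:
  2·area = 28
  edge (12, 16)→(10, 18): d=(-2,2) right/bottom  bias=-1
  edge (10, 18)→(12, 2): d=(2,-16) top-left  bias=+0
  edge (12, 2)→(12, 16): d=(0,14) right/bottom  bias=-1
    (9,4)@(19, 9): e=[0,126,-98] → ·  [on edge]
    (5,5)@(11, 11): e=[12,2,14] → #
    (6,5)@(13, 11): e=[8,34,-14] → ·
    (8,5)@(17, 11): e=[0,98,-70] → ·  [on edge]
    (5,6)@(11, 13): e=[8,6,14] → #
    (6,6)@(13, 13): e=[4,38,-14] → ·
    (7,6)@(15, 13): e=[0,70,-42] → ·  [on edge]
    (5,7)@(11, 15): e=[4,10,14] → #
    (6,7)@(13, 15): e=[0,42,-14] → ·  [on edge]
    (5,8)@(11, 17): e=[0,14,14] → ·  [on edge]
    (4,9)@(9, 19): e=[0,-14,42] → ·  [on edge]
  covered (3 px):
    · · · · · · · · · ·
    · · · · · · · · · ·
    · · · · · · · · · ·
    · · · · · · · · · ·
    · · · · · · · · · ·
    · · · · · # · · · ·
    · · · · · # · · · ·
    · · · · · # · · · ·
    · · · · · · · · · ·
    · · · · · · · · · ·

Answer: [12,8,5]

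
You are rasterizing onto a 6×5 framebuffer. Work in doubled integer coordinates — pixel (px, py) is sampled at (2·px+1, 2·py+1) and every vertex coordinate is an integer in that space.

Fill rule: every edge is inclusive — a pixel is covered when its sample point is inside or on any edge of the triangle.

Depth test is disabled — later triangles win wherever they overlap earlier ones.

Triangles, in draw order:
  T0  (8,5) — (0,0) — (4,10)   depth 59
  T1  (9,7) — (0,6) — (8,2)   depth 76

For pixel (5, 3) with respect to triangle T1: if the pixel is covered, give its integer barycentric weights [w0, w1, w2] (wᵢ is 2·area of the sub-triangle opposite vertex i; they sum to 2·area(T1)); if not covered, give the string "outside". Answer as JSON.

T0:
  2·area = 60  (B↔C swapped to make it positive)
  edge (8, 5)→(4, 10): d=(-4,5) inclusive
  edge (4, 10)→(0, 0): d=(-4,-10) inclusive
  edge (0, 0)→(8, 5): d=(8,5) inclusive
    (0,0)@(1, 1): e=[51,6,3] → █
    (1,0)@(3, 1): e=[41,26,-7] → ·
    (0,1)@(1, 3): e=[43,-2,19] → ·
    (1,1)@(3, 3): e=[33,18,9] → █
    (2,1)@(5, 3): e=[23,38,-1] → ·
    (1,2)@(3, 5): e=[25,10,25] → █
    (2,2)@(5, 5): e=[15,30,15] → █
    (3,2)@(7, 5): e=[5,50,5] → █
    (4,2)@(9, 5): e=[-5,70,-5] → ·
    (1,3)@(3, 7): e=[17,2,41] → █
    (3,3)@(7, 7): e=[-3,42,21] → ·
    (1,4)@(3, 9): e=[9,-6,57] → ·
  covered (7 px):
    █ · · · · ·
    · █ · · · ·
    · █ █ █ · ·
    · █ █ · · ·
    · · · · · ·
T1:
  2·area = 44
  edge (9, 7)→(0, 6): d=(-9,-1) inclusive
  edge (0, 6)→(8, 2): d=(8,-4) inclusive
  edge (8, 2)→(9, 7): d=(1,5) inclusive
    (3,1)@(7, 3): e=[34,4,6] → █
    (4,1)@(9, 3): e=[36,12,-4] → ·
    (1,2)@(3, 5): e=[12,4,28] → █
    (2,2)@(5, 5): e=[14,12,18] → █
    (4,2)@(9, 5): e=[18,28,-2] → ·
    (1,3)@(3, 7): e=[-6,20,30] → ·
    (2,3)@(5, 7): e=[-4,28,20] → ·
    (3,3)@(7, 7): e=[-2,36,10] → ·
    (4,3)@(9, 7): e=[0,44,0] → █  [on edge]
    (5,3)@(11, 7): e=[2,52,-10] → ·
    (4,4)@(9, 9): e=[-18,60,2] → ·
  covered (5 px):
    · · · · · ·
    · · · █ · ·
    · █ █ █ · ·
    · · · · █ ·
    · · · · · ·

Final: "outside"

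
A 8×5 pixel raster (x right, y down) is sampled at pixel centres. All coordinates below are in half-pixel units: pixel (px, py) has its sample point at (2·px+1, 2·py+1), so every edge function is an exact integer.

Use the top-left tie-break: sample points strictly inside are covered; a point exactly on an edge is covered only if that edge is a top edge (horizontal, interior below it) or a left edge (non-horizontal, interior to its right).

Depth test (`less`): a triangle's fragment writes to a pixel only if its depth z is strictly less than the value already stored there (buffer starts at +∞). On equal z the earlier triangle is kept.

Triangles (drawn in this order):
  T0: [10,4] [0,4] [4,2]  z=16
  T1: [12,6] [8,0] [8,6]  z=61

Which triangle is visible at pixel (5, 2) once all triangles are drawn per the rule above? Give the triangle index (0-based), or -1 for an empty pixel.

T0:
  2·area = 20
  edge (10, 4)→(0, 4): d=(-10,0) right/bottom  bias=-1
  edge (0, 4)→(4, 2): d=(4,-2) top-left  bias=+0
  edge (4, 2)→(10, 4): d=(6,2) right/bottom  bias=-1
    (0,0)@(1, 1): e=[30,-10,0] → ·  [on edge]
    (1,1)@(3, 3): e=[10,2,8] → #
    (2,1)@(5, 3): e=[10,6,4] → #
    (3,1)@(7, 3): e=[10,10,0] → ·  [on edge]
    (1,2)@(3, 5): e=[-10,10,20] → ·
    (2,2)@(5, 5): e=[-10,14,16] → ·
    (6,2)@(13, 5): e=[-10,30,0] → ·  [on edge]
  covered (2 px):
    · · · · · · · ·
    · # # · · · · ·
    · · · · · · · ·
    · · · · · · · ·
    · · · · · · · ·
T1:
  2·area = 24  (B↔C swapped to make it positive)
  edge (12, 6)→(8, 6): d=(-4,0) right/bottom  bias=-1
  edge (8, 6)→(8, 0): d=(0,-6) top-left  bias=+0
  edge (8, 0)→(12, 6): d=(4,6) right/bottom  bias=-1
    (4,1)@(9, 3): e=[12,6,6] → #
    (5,1)@(11, 3): e=[12,18,-6] → ·
    (4,2)@(9, 5): e=[4,6,14] → #
    (5,2)@(11, 5): e=[4,18,2] → #
    (6,2)@(13, 5): e=[4,30,-10] → ·
    (4,3)@(9, 7): e=[-4,6,22] → ·
    (5,3)@(11, 7): e=[-4,18,10] → ·
  covered (3 px):
    · · · · · · · ·
    · · · · # · · ·
    · · · · # # · ·
    · · · · · · · ·
    · · · · · · · ·

Z-buffer (winner per pixel, '.' = empty):
  . . . . . . . .
  . 0 0 . 1 . . .
  . . . . 1 1 . .
  . . . . . . . .
  . . . . . . . .

Answer: 1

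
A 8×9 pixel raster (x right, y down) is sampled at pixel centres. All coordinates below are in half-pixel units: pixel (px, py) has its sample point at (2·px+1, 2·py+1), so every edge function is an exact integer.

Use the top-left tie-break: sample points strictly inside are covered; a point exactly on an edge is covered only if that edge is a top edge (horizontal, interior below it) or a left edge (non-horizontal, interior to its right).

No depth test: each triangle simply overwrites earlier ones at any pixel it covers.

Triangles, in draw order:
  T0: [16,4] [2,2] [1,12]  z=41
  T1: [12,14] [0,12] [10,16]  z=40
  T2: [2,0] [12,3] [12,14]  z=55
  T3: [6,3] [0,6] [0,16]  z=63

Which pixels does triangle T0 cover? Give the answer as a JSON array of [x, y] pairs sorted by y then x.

T0:
  2·area = 142  (B↔C swapped to make it positive)
  edge (16, 4)→(1, 12): d=(-15,8) right/bottom  bias=-1
  edge (1, 12)→(2, 2): d=(1,-10) top-left  bias=+0
  edge (2, 2)→(16, 4): d=(14,2) right/bottom  bias=-1
    (1,1)@(3, 3): e=[119,11,12] → █
    (2,1)@(5, 3): e=[103,31,8] → █
    (3,1)@(7, 3): e=[87,51,4] → █
    (4,1)@(9, 3): e=[71,71,0] → ·  [on edge]
    (1,2)@(3, 5): e=[89,13,40] → █
    (4,2)@(9, 5): e=[41,73,28] → █
    (5,2)@(11, 5): e=[25,93,24] → █
    (6,2)@(13, 5): e=[9,113,20] → █
    (7,2)@(15, 5): e=[-7,133,16] → ·
    (1,3)@(3, 7): e=[59,15,68] → █
    (5,3)@(11, 7): e=[-5,95,52] → ·
    (6,3)@(13, 7): e=[-21,115,48] → ·
  covered (15 px):
    · · · · · · · ·
    · █ █ █ · · · ·
    · █ █ █ █ █ █ ·
    · █ █ █ █ · · ·
    · █ █ · · · · ·
    · · · · · · · ·
    · · · · · · · ·
    · · · · · · · ·
    · · · · · · · ·
T1:
  2·area = 28  (B↔C swapped to make it positive)
  edge (12, 14)→(10, 16): d=(-2,2) right/bottom  bias=-1
  edge (10, 16)→(0, 12): d=(-10,-4) top-left  bias=+0
  edge (0, 12)→(12, 14): d=(12,2) right/bottom  bias=-1
    (7,5)@(15, 11): e=[0,70,-42] → ·  [on edge]
    (1,6)@(3, 13): e=[20,2,6] → █
    (2,6)@(5, 13): e=[16,10,2] → █
    (3,6)@(7, 13): e=[12,18,-2] → ·
    (6,6)@(13, 13): e=[0,42,-14] → ·  [on edge]
    (1,7)@(3, 15): e=[16,-18,30] → ·
    (2,7)@(5, 15): e=[12,-10,26] → ·
    (4,7)@(9, 15): e=[4,6,18] → █
    (5,7)@(11, 15): e=[0,14,14] → ·  [on edge]
    (4,8)@(9, 17): e=[0,-14,42] → ·  [on edge]
  covered (3 px):
    · · · · · · · ·
    · · · · · · · ·
    · · · · · · · ·
    · · · · · · · ·
    · · · · · · · ·
    · · · · · · · ·
    · █ █ · · · · ·
    · · · · █ · · ·
    · · · · · · · ·
T2:
  2·area = 110
  edge (2, 0)→(12, 3): d=(10,3) right/bottom  bias=-1
  edge (12, 3)→(12, 14): d=(0,11) right/bottom  bias=-1
  edge (12, 14)→(2, 0): d=(-10,-14) top-left  bias=+0
    (1,0)@(3, 1): e=[7,99,4] → █
    (2,0)@(5, 1): e=[1,77,32] → █
    (3,0)@(7, 1): e=[-5,55,60] → ·
    (1,1)@(3, 3): e=[27,99,-16] → ·
    (2,1)@(5, 3): e=[21,77,12] → █
    (3,1)@(7, 3): e=[15,55,40] → █
    (4,1)@(9, 3): e=[9,33,68] → █
    (5,1)@(11, 3): e=[3,11,96] → █
    (6,1)@(13, 3): e=[-3,-11,124] → ·
    (2,2)@(5, 5): e=[41,77,-8] → ·
    (3,2)@(7, 5): e=[35,55,20] → █
    (6,2)@(13, 5): e=[17,-11,104] → ·
    (3,3)@(7, 7): e=[55,55,0] → █  [on edge]
  covered (15 px):
    · █ █ · · · · ·
    · · █ █ █ █ · ·
    · · · █ █ █ · ·
    · · · █ █ █ · ·
    · · · · █ █ · ·
    · · · · · █ · ·
    · · · · · · · ·
    · · · · · · · ·
    · · · · · · · ·
T3:
  2·area = 60  (B↔C swapped to make it positive)
  edge (6, 3)→(0, 16): d=(-6,13) right/bottom  bias=-1
  edge (0, 16)→(0, 6): d=(0,-10) top-left  bias=+0
  edge (0, 6)→(6, 3): d=(6,-3) top-left  bias=+0
    (1,2)@(3, 5): e=[27,30,3] → █
    (2,2)@(5, 5): e=[1,50,9] → █
    (3,2)@(7, 5): e=[-25,70,15] → ·
    (0,3)@(1, 7): e=[41,10,9] → █
    (2,3)@(5, 7): e=[-11,50,21] → ·
    (0,4)@(1, 9): e=[29,10,21] → █
    (2,4)@(5, 9): e=[-23,50,33] → ·
    (0,5)@(1, 11): e=[17,10,33] → █
    (1,5)@(3, 11): e=[-9,30,39] → ·
    (0,6)@(1, 13): e=[5,10,45] → █
    (1,6)@(3, 13): e=[-21,30,51] → ·
    (0,7)@(1, 15): e=[-7,10,57] → ·
  covered (8 px):
    · · · · · · · ·
    · · · · · · · ·
    · █ █ · · · · ·
    █ █ · · · · · ·
    █ █ · · · · · ·
    █ · · · · · · ·
    █ · · · · · · ·
    · · · · · · · ·
    · · · · · · · ·

Result: [[1,1],[2,1],[3,1],[1,2],[2,2],[3,2],[4,2],[5,2],[6,2],[1,3],[2,3],[3,3],[4,3],[1,4],[2,4]]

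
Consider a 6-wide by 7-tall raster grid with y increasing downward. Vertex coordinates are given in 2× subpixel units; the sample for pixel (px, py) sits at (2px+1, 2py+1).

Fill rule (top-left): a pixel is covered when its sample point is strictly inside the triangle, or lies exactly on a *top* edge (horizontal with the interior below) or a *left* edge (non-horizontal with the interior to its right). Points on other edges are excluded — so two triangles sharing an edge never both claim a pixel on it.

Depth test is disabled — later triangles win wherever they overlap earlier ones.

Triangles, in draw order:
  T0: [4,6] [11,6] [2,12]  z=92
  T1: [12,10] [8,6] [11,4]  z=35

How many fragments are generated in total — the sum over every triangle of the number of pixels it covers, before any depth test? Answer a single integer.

T0:
  2·area = 42
  edge (4, 6)→(11, 6): d=(7,0) top-left  bias=+0
  edge (11, 6)→(2, 12): d=(-9,6) right/bottom  bias=-1
  edge (2, 12)→(4, 6): d=(2,-6) top-left  bias=+0
    (2,1)@(5, 3): e=[-21,63,0] → ·  [on edge]
    (2,3)@(5, 7): e=[7,27,8] → █
    (3,3)@(7, 7): e=[7,15,20] → █
    (4,3)@(9, 7): e=[7,3,32] → █
    (5,3)@(11, 7): e=[7,-9,44] → ·
    (1,4)@(3, 9): e=[21,21,0] → █  [on edge]
    (3,4)@(7, 9): e=[21,-3,24] → ·
    (4,4)@(9, 9): e=[21,-15,36] → ·
    (1,5)@(3, 11): e=[35,3,4] → █
    (2,5)@(5, 11): e=[35,-9,16] → ·
    (1,6)@(3, 13): e=[49,-15,8] → ·
  covered (6 px):
    · · · · · ·
    · · · · · ·
    · · · · · ·
    · · █ █ █ ·
    · █ █ · · ·
    · █ · · · ·
    · · · · · ·
T1:
  2·area = 20
  edge (12, 10)→(8, 6): d=(-4,-4) top-left  bias=+0
  edge (8, 6)→(11, 4): d=(3,-2) top-left  bias=+0
  edge (11, 4)→(12, 10): d=(1,6) right/bottom  bias=-1
    (1,0)@(3, 1): e=[0,-25,45] → ·  [on edge]
    (2,1)@(5, 3): e=[0,-15,35] → ·  [on edge]
    (3,2)@(7, 5): e=[0,-5,25] → ·  [on edge]
    (5,2)@(11, 5): e=[16,3,1] → █
    (4,3)@(9, 7): e=[0,5,15] → █  [on edge]
    (4,4)@(9, 9): e=[-8,11,17] → ·
    (5,4)@(11, 9): e=[0,15,5] → █  [on edge]
    (5,5)@(11, 11): e=[-8,21,7] → ·
  covered (4 px):
    · · · · · ·
    · · · · · ·
    · · · · · █
    · · · · █ █
    · · · · · █
    · · · · · ·
    · · · · · ·

Final: 10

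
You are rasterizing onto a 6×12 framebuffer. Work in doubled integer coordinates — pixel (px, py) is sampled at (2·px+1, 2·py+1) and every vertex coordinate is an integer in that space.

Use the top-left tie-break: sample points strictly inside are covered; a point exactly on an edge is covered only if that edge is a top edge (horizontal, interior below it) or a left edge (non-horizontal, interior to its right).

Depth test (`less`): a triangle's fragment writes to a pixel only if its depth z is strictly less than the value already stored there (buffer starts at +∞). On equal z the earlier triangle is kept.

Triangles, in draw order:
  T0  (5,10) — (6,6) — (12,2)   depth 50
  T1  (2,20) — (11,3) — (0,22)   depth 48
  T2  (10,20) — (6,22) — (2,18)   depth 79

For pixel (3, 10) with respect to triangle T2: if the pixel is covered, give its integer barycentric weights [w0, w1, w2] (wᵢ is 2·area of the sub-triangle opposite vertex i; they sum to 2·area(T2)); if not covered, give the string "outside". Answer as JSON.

T0:
  2·area = 20
  edge (5, 10)→(6, 6): d=(1,-4) top-left  bias=+0
  edge (6, 6)→(12, 2): d=(6,-4) top-left  bias=+0
  edge (12, 2)→(5, 10): d=(-7,8) right/bottom  bias=-1
    (5,1)@(11, 3): e=[17,2,1] → X
    (4,2)@(9, 5): e=[11,6,3] → X
    (5,2)@(11, 5): e=[19,14,-13] → .
    (3,3)@(7, 7): e=[5,10,5] → X
    (4,3)@(9, 7): e=[13,18,-11] → .
    (3,4)@(7, 9): e=[7,22,-9] → .
  covered (3 px):
    . . . . . .
    . . . . . X
    . . . . X .
    . . . X . .
    . . . . . .
    . . . . . .
    . . . . . .
    . . . . . .
    . . . . . .
    . . . . . .
    . . . . . .
    . . . . . .
T1:
  2·area = 16  (B↔C swapped to make it positive)
  edge (2, 20)→(0, 22): d=(-2,2) right/bottom  bias=-1
  edge (0, 22)→(11, 3): d=(11,-19) top-left  bias=+0
  edge (11, 3)→(2, 20): d=(-9,17) right/bottom  bias=-1
    (5,1)@(11, 3): e=[16,0,0] → .  [on edge]
    (5,5)@(11, 11): e=[0,88,-72] → .  [on edge]
    (4,6)@(9, 13): e=[0,72,-56] → .  [on edge]
    (3,7)@(7, 15): e=[0,56,-40] → .  [on edge]
    (1,8)@(3, 17): e=[4,2,10] → X
    (2,8)@(5, 17): e=[0,40,-24] → .  [on edge]
    (1,9)@(3, 19): e=[0,24,-8] → .  [on edge]
    (0,10)@(1, 21): e=[0,8,8] → .  [on edge]
  covered (1 px):
    . . . . . .
    . . . . . .
    . . . . . .
    . . . . . .
    . . . . . .
    . . . . . .
    . . . . . .
    . . . . . .
    . X . . . .
    . . . . . .
    . . . . . .
    . . . . . .
T2:
  2·area = 24
  edge (10, 20)→(6, 22): d=(-4,2) right/bottom  bias=-1
  edge (6, 22)→(2, 18): d=(-4,-4) top-left  bias=+0
  edge (2, 18)→(10, 20): d=(8,2) right/bottom  bias=-1
    (0,8)@(1, 17): e=[30,0,-6] → .  [on edge]
    (1,9)@(3, 19): e=[18,0,6] → X  [on edge]
    (2,9)@(5, 19): e=[14,8,2] → X
    (3,9)@(7, 19): e=[10,16,-2] → .
    (1,10)@(3, 21): e=[10,-8,22] → .
    (2,10)@(5, 21): e=[6,0,18] → X  [on edge]
    (3,10)@(7, 21): e=[2,8,14] → X
    (4,10)@(9, 21): e=[-2,16,10] → .
    (2,11)@(5, 23): e=[-2,-8,34] → .
    (3,11)@(7, 23): e=[-6,0,30] → .  [on edge]
  covered (4 px):
    . . . . . .
    . . . . . .
    . . . . . .
    . . . . . .
    . . . . . .
    . . . . . .
    . . . . . .
    . . . . . .
    . . . . . .
    . X X . . .
    . . X X . .
    . . . . . .

Result: [8,14,2]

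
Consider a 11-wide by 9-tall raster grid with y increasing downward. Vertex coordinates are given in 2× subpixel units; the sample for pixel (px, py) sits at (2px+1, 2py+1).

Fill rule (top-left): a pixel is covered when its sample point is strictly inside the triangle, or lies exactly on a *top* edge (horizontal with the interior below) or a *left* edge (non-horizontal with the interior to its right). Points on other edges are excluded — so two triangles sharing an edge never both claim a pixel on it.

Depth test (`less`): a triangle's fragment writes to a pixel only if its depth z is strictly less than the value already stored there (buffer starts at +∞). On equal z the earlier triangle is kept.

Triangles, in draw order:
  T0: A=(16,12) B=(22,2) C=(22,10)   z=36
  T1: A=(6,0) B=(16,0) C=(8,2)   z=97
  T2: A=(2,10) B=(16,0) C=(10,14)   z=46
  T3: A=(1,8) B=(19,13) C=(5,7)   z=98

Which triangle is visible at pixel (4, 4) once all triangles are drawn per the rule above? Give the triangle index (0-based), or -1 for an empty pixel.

T0:
  2·area = 48
  edge (16, 12)→(22, 2): d=(6,-10) top-left  bias=+0
  edge (22, 2)→(22, 10): d=(0,8) right/bottom  bias=-1
  edge (22, 10)→(16, 12): d=(-6,2) right/bottom  bias=-1
    (10,2)@(21, 5): e=[8,8,32] → #
    (9,3)@(19, 7): e=[0,24,24] → #  [on edge]
    (9,4)@(19, 9): e=[12,24,12] → #
    (8,5)@(17, 11): e=[4,40,4] → #
    (9,5)@(19, 11): e=[24,24,0] → ·  [on edge]
    (10,5)@(21, 11): e=[44,8,-4] → ·
    (6,6)@(13, 13): e=[-24,72,0] → ·  [on edge]
    (8,6)@(17, 13): e=[16,40,-8] → ·
    (3,7)@(7, 15): e=[-72,120,0] → ·  [on edge]
    (0,8)@(1, 17): e=[-120,168,0] → ·  [on edge]
    (6,8)@(13, 17): e=[0,72,-24] → ·  [on edge]
  covered (6 px):
    · · · · · · · · · · ·
    · · · · · · · · · · ·
    · · · · · · · · · · #
    · · · · · · · · · # #
    · · · · · · · · · # #
    · · · · · · · · # · ·
    · · · · · · · · · · ·
    · · · · · · · · · · ·
    · · · · · · · · · · ·
T1:
  2·area = 20
  edge (6, 0)→(16, 0): d=(10,0) top-left  bias=+0
  edge (16, 0)→(8, 2): d=(-8,2) right/bottom  bias=-1
  edge (8, 2)→(6, 0): d=(-2,-2) top-left  bias=+0
    (3,0)@(7, 1): e=[10,10,0] → #  [on edge]
    (4,0)@(9, 1): e=[10,6,4] → #
    (5,0)@(11, 1): e=[10,2,8] → #
    (6,0)@(13, 1): e=[10,-2,12] → ·
    (3,1)@(7, 3): e=[30,-6,-4] → ·
    (4,1)@(9, 3): e=[30,-10,0] → ·  [on edge]
    (5,1)@(11, 3): e=[30,-14,4] → ·
    (5,2)@(11, 5): e=[50,-30,0] → ·  [on edge]
    (6,3)@(13, 7): e=[70,-50,0] → ·  [on edge]
    (7,4)@(15, 9): e=[90,-70,0] → ·  [on edge]
    (8,5)@(17, 11): e=[110,-90,0] → ·  [on edge]
    (9,6)@(19, 13): e=[130,-110,0] → ·  [on edge]
    (10,7)@(21, 15): e=[150,-130,0] → ·  [on edge]
  covered (3 px):
    · · · # # # · · · · ·
    · · · · · · · · · · ·
    · · · · · · · · · · ·
    · · · · · · · · · · ·
    · · · · · · · · · · ·
    · · · · · · · · · · ·
    · · · · · · · · · · ·
    · · · · · · · · · · ·
    · · · · · · · · · · ·
T2:
  2·area = 136
  edge (2, 10)→(16, 0): d=(14,-10) top-left  bias=+0
  edge (16, 0)→(10, 14): d=(-6,14) right/bottom  bias=-1
  edge (10, 14)→(2, 10): d=(-8,-4) top-left  bias=+0
    (7,0)@(15, 1): e=[4,8,124] → #
    (8,0)@(17, 1): e=[24,-20,132] → ·
    (6,1)@(13, 3): e=[12,24,100] → #
    (7,1)@(15, 3): e=[32,-4,108] → ·
    (4,2)@(9, 5): e=[0,68,68] → #  [on edge]
    (5,2)@(11, 5): e=[20,40,76] → #
    (7,2)@(15, 5): e=[60,-16,92] → ·
    (3,3)@(7, 7): e=[8,84,44] → #
    (6,3)@(13, 7): e=[68,0,68] → ·  [on edge]
    (2,4)@(5, 9): e=[16,100,20] → #
    (6,4)@(13, 9): e=[96,-12,52] → ·
    (2,5)@(5, 11): e=[44,88,4] → #
  covered (17 px):
    · · · · · · · # · · ·
    · · · · · · # · · · ·
    · · · · # # # · · · ·
    · · · # # # · · · · ·
    · · # # # # · · · · ·
    · · # # # # · · · · ·
    · · · · # · · · · · ·
    · · · · · · · · · · ·
    · · · · · · · · · · ·
T3:
  2·area = 38  (B↔C swapped to make it positive)
  edge (1, 8)→(5, 7): d=(4,-1) top-left  bias=+0
  edge (5, 7)→(19, 13): d=(14,6) right/bottom  bias=-1
  edge (19, 13)→(1, 8): d=(-18,-5) top-left  bias=+0
    (10,1)@(21, 3): e=[0,-152,190] → ·  [on edge]
    (6,2)@(13, 5): e=[0,-76,114] → ·  [on edge]
    (2,3)@(5, 7): e=[0,0,38] → ·  [on edge]
    (2,4)@(5, 9): e=[8,28,2] → #
    (3,4)@(7, 9): e=[10,16,12] → #
    (4,4)@(9, 9): e=[12,4,22] → #
    (5,4)@(11, 9): e=[14,-8,32] → ·
    (2,5)@(5, 11): e=[16,56,-34] → ·
    (3,5)@(7, 11): e=[18,44,-24] → ·
    (4,5)@(9, 11): e=[20,32,-14] → ·
    (6,5)@(13, 11): e=[24,8,6] → #
    (7,5)@(15, 11): e=[26,-4,16] → ·
    (9,6)@(19, 13): e=[38,0,0] → ·  [on edge]
  covered (4 px):
    · · · · · · · · · · ·
    · · · · · · · · · · ·
    · · · · · · · · · · ·
    · · · · · · · · · · ·
    · · # # # · · · · · ·
    · · · · · · # · · · ·
    · · · · · · · · · · ·
    · · · · · · · · · · ·
    · · · · · · · · · · ·

Z-buffer (winner per pixel, '.' = empty):
  . . . 1 1 1 . 2 . . .
  . . . . . . 2 . . . .
  . . . . 2 2 2 . . . 0
  . . . 2 2 2 . . . 0 0
  . . 2 2 2 2 . . . 0 0
  . . 2 2 2 2 3 . 0 . .
  . . . . 2 . . . . . .
  . . . . . . . . . . .
  . . . . . . . . . . .

Answer: 2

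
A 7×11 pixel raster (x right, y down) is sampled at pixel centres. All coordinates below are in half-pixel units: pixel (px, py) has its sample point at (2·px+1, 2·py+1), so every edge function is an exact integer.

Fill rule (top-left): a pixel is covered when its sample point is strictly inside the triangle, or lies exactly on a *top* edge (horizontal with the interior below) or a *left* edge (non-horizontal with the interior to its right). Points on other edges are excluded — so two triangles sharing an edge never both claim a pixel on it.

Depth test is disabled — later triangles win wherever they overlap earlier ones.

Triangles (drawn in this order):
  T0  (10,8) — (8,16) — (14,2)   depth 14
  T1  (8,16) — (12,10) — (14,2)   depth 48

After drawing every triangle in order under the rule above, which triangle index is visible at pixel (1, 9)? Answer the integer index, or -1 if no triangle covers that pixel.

T0:
  2·area = 20  (B↔C swapped to make it positive)
  edge (10, 8)→(14, 2): d=(4,-6) top-left  bias=+0
  edge (14, 2)→(8, 16): d=(-6,14) right/bottom  bias=-1
  edge (8, 16)→(10, 8): d=(2,-8) top-left  bias=+0
    (5,3)@(11, 7): e=[2,12,6] → #
    (6,3)@(13, 7): e=[14,-16,22] → ·
    (5,4)@(11, 9): e=[10,0,10] → ·  [on edge]
    (4,6)@(9, 13): e=[14,4,2] → #
    (5,6)@(11, 13): e=[26,-24,18] → ·
    (4,7)@(9, 15): e=[22,-8,6] → ·
  covered (2 px):
    · · · · · · ·
    · · · · · · ·
    · · · · · · ·
    · · · · · # ·
    · · · · · · ·
    · · · · · · ·
    · · · · # · ·
    · · · · · · ·
    · · · · · · ·
    · · · · · · ·
    · · · · · · ·
T1:
  2·area = 20  (B↔C swapped to make it positive)
  edge (8, 16)→(14, 2): d=(6,-14) top-left  bias=+0
  edge (14, 2)→(12, 10): d=(-2,8) right/bottom  bias=-1
  edge (12, 10)→(8, 16): d=(-4,6) right/bottom  bias=-1
    (6,2)@(13, 5): e=[4,2,14] → #
    (6,3)@(13, 7): e=[16,-2,6] → ·
    (5,4)@(11, 9): e=[0,10,10] → #  [on edge]
    (6,4)@(13, 9): e=[28,-6,-2] → ·
    (5,5)@(11, 11): e=[12,6,2] → #
    (6,5)@(13, 11): e=[40,-10,-10] → ·
    (5,6)@(11, 13): e=[24,2,-6] → ·
  covered (3 px):
    · · · · · · ·
    · · · · · · ·
    · · · · · · #
    · · · · · · ·
    · · · · · # ·
    · · · · · # ·
    · · · · · · ·
    · · · · · · ·
    · · · · · · ·
    · · · · · · ·
    · · · · · · ·

Z-buffer (winner per pixel, '.' = empty):
  . . . . . . .
  . . . . . . .
  . . . . . . 1
  . . . . . 0 .
  . . . . . 1 .
  . . . . . 1 .
  . . . . 0 . .
  . . . . . . .
  . . . . . . .
  . . . . . . .
  . . . . . . .

Answer: -1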